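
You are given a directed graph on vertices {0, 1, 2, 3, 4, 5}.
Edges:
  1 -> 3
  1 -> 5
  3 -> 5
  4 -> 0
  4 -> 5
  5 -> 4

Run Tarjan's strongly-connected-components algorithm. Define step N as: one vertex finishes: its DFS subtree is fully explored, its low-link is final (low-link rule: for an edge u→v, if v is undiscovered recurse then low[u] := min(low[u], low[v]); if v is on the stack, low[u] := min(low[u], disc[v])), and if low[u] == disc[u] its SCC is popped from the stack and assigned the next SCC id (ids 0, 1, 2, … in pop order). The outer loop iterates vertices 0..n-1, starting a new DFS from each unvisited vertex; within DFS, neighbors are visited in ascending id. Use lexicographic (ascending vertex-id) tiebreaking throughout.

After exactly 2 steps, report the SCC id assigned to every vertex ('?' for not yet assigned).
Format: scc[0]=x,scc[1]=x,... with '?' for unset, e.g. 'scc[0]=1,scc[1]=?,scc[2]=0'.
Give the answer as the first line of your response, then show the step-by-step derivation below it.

scc[0]=0,scc[1]=?,scc[2]=?,scc[3]=?,scc[4]=?,scc[5]=?

step 1: low=(low[0]=0,low[1]=?,low[2]=?,low[3]=?,low[4]=?,low[5]=?); scc=(scc[0]=0,scc[1]=?,scc[2]=?,scc[3]=?,scc[4]=?,scc[5]=?)
step 2: low=(low[0]=0,low[1]=1,low[2]=?,low[3]=2,low[4]=3,low[5]=3); scc=(scc[0]=0,scc[1]=?,scc[2]=?,scc[3]=?,scc[4]=?,scc[5]=?)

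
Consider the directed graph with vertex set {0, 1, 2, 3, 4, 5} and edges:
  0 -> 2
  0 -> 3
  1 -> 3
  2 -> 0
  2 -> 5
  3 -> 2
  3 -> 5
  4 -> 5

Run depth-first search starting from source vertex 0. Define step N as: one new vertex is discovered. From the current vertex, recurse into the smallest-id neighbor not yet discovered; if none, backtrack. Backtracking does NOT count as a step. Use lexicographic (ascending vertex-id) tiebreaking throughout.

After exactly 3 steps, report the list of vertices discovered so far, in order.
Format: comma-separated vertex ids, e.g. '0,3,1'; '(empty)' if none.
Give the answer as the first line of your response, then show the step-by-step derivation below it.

0,2,5

step 1: discover 0; path=0; order=0
step 2: discover 2; path=0>2; order=0,2
step 3: discover 5; path=0>2>5; order=0,2,5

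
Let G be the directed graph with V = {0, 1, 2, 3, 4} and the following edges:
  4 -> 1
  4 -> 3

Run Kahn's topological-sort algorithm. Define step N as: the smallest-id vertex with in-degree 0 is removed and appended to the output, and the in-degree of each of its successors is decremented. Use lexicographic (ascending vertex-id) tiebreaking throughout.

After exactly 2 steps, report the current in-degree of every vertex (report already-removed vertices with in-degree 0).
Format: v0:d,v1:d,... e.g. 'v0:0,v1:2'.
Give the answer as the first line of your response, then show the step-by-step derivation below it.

v0:0,v1:1,v2:0,v3:1,v4:0

step 1: output 0; order=[0]; indeg=(0,1,0,1,0)
step 2: output 2; order=[0,2]; indeg=(0,1,0,1,0)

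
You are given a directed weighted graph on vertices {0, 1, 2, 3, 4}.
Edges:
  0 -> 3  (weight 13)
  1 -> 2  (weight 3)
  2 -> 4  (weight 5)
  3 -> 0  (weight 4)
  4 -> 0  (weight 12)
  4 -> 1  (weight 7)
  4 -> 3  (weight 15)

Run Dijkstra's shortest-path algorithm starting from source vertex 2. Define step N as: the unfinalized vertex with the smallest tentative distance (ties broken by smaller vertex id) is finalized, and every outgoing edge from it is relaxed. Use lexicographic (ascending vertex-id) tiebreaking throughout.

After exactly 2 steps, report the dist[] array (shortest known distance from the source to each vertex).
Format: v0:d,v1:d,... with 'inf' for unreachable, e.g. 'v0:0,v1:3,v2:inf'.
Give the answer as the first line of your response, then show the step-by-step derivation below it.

v0:17,v1:12,v2:0,v3:20,v4:5

step 1: dist = v0:inf,v1:inf,v2:0,v3:inf,v4:5
step 2: dist = v0:17,v1:12,v2:0,v3:20,v4:5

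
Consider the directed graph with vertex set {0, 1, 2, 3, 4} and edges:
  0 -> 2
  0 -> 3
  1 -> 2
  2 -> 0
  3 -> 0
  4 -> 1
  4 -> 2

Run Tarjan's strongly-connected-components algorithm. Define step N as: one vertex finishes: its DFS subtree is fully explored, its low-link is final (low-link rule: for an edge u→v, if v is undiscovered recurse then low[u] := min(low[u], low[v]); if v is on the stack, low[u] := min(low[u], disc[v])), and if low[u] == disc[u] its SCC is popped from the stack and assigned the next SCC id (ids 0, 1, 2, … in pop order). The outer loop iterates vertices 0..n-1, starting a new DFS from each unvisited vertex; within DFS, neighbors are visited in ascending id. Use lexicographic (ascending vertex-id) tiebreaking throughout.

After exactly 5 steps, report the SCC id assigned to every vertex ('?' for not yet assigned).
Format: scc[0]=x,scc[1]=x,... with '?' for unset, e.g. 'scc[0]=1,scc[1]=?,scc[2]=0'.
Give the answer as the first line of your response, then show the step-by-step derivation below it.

scc[0]=0,scc[1]=1,scc[2]=0,scc[3]=0,scc[4]=2

step 1: low=(low[0]=0,low[1]=?,low[2]=0,low[3]=?,low[4]=?); scc=(scc[0]=?,scc[1]=?,scc[2]=?,scc[3]=?,scc[4]=?)
step 2: low=(low[0]=0,low[1]=?,low[2]=0,low[3]=0,low[4]=?); scc=(scc[0]=?,scc[1]=?,scc[2]=?,scc[3]=?,scc[4]=?)
step 3: low=(low[0]=0,low[1]=?,low[2]=0,low[3]=0,low[4]=?); scc=(scc[0]=0,scc[1]=?,scc[2]=0,scc[3]=0,scc[4]=?)
step 4: low=(low[0]=0,low[1]=3,low[2]=0,low[3]=0,low[4]=?); scc=(scc[0]=0,scc[1]=1,scc[2]=0,scc[3]=0,scc[4]=?)
step 5: low=(low[0]=0,low[1]=3,low[2]=0,low[3]=0,low[4]=4); scc=(scc[0]=0,scc[1]=1,scc[2]=0,scc[3]=0,scc[4]=2)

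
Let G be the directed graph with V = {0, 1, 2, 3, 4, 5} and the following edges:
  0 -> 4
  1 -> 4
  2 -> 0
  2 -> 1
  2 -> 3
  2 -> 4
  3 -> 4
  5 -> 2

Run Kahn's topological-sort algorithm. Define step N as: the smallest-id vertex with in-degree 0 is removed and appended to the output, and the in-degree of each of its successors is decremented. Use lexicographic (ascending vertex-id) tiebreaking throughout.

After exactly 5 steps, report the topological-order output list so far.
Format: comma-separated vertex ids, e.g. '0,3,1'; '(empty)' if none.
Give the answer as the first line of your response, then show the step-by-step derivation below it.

5,2,0,1,3

step 1: output 5; order=[5]; indeg=(1,1,0,1,4,0)
step 2: output 2; order=[5,2]; indeg=(0,0,0,0,3,0)
step 3: output 0; order=[5,2,0]; indeg=(0,0,0,0,2,0)
step 4: output 1; order=[5,2,0,1]; indeg=(0,0,0,0,1,0)
step 5: output 3; order=[5,2,0,1,3]; indeg=(0,0,0,0,0,0)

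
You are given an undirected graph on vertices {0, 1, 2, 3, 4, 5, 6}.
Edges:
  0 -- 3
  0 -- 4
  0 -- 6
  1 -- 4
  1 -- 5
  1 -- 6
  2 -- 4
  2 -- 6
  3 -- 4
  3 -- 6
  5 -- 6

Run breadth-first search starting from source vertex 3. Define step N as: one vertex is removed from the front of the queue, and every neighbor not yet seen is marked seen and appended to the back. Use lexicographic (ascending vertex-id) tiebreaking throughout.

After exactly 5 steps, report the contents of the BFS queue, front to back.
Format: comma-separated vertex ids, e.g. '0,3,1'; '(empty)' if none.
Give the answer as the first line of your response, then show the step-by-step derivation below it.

2,5

step 1: dequeue 3; queue=[0,4,6]; order=3
step 2: dequeue 0; queue=[4,6]; order=3,0
step 3: dequeue 4; queue=[6,1,2]; order=3,0,4
step 4: dequeue 6; queue=[1,2,5]; order=3,0,4,6
step 5: dequeue 1; queue=[2,5]; order=3,0,4,6,1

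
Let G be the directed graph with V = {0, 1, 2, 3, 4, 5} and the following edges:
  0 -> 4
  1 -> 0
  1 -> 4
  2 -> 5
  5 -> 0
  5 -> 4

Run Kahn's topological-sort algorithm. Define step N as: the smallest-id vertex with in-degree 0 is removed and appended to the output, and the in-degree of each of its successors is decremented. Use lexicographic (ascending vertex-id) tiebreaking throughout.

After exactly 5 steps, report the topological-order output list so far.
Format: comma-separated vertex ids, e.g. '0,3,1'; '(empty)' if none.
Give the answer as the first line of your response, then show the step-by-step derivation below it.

1,2,3,5,0

step 1: output 1; order=[1]; indeg=(1,0,0,0,2,1)
step 2: output 2; order=[1,2]; indeg=(1,0,0,0,2,0)
step 3: output 3; order=[1,2,3]; indeg=(1,0,0,0,2,0)
step 4: output 5; order=[1,2,3,5]; indeg=(0,0,0,0,1,0)
step 5: output 0; order=[1,2,3,5,0]; indeg=(0,0,0,0,0,0)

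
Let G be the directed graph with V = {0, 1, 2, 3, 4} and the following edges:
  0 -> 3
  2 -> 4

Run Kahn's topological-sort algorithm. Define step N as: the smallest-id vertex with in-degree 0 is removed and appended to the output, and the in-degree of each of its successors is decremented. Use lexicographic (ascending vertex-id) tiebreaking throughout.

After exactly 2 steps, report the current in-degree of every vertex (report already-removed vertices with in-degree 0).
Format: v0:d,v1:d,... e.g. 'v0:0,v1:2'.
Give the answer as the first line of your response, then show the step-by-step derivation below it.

v0:0,v1:0,v2:0,v3:0,v4:1

step 1: output 0; order=[0]; indeg=(0,0,0,0,1)
step 2: output 1; order=[0,1]; indeg=(0,0,0,0,1)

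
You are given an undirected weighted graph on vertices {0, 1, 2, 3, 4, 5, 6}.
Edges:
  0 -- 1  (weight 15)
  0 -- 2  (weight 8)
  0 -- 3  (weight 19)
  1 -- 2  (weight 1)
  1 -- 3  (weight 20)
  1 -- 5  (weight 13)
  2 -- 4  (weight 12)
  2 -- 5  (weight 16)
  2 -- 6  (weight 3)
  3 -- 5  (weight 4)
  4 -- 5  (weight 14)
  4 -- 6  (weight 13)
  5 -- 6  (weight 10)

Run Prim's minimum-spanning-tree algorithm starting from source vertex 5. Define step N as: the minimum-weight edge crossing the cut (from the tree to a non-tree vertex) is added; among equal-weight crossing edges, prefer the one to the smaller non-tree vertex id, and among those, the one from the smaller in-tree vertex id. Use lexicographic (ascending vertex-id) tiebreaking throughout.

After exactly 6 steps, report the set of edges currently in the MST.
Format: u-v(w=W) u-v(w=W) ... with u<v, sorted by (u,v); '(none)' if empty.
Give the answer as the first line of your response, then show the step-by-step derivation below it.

0-2(w=8) 1-2(w=1) 2-4(w=12) 2-6(w=3) 3-5(w=4) 5-6(w=10)

step 1: add edge 3-5 (w=4); MST = {3-5(w=4)}
step 2: add edge 5-6 (w=10); MST = {3-5(w=4) 5-6(w=10)}
step 3: add edge 2-6 (w=3); MST = {2-6(w=3) 3-5(w=4) 5-6(w=10)}
step 4: add edge 1-2 (w=1); MST = {1-2(w=1) 2-6(w=3) 3-5(w=4) 5-6(w=10)}
step 5: add edge 0-2 (w=8); MST = {0-2(w=8) 1-2(w=1) 2-6(w=3) 3-5(w=4) 5-6(w=10)}
step 6: add edge 2-4 (w=12); MST = {0-2(w=8) 1-2(w=1) 2-4(w=12) 2-6(w=3) 3-5(w=4) 5-6(w=10)}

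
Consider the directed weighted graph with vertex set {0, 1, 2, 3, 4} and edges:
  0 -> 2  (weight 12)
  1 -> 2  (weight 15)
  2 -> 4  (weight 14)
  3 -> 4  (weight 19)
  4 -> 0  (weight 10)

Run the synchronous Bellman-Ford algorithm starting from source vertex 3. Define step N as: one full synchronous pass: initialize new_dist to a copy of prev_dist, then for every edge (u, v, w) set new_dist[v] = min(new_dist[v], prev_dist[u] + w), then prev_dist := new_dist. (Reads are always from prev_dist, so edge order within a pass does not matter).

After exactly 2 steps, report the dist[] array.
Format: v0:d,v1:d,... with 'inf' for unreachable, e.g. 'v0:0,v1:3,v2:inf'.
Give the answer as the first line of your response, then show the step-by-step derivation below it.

v0:29,v1:inf,v2:inf,v3:0,v4:19

step 1: dist = v0:inf,v1:inf,v2:inf,v3:0,v4:19
step 2: dist = v0:29,v1:inf,v2:inf,v3:0,v4:19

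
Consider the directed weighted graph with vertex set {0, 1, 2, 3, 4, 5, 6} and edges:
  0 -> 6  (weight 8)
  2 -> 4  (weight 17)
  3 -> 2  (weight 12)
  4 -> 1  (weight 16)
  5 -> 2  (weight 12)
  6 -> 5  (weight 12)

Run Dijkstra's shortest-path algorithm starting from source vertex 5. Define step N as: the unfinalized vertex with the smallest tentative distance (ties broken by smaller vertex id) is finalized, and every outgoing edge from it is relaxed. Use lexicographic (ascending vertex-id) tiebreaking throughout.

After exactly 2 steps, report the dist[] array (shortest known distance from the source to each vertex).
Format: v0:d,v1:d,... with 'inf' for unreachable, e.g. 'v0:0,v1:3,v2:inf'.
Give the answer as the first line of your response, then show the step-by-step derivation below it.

v0:inf,v1:inf,v2:12,v3:inf,v4:29,v5:0,v6:inf

step 1: dist = v0:inf,v1:inf,v2:12,v3:inf,v4:inf,v5:0,v6:inf
step 2: dist = v0:inf,v1:inf,v2:12,v3:inf,v4:29,v5:0,v6:inf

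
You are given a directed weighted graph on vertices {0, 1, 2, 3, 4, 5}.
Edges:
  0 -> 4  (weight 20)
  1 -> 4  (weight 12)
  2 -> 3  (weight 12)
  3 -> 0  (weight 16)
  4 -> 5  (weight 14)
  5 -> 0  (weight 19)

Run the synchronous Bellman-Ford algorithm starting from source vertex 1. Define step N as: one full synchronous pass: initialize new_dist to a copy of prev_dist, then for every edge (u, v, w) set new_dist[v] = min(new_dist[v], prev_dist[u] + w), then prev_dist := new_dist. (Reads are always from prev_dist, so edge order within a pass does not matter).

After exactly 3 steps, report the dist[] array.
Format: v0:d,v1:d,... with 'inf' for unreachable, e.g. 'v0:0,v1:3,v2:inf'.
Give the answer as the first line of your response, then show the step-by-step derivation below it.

v0:45,v1:0,v2:inf,v3:inf,v4:12,v5:26

step 1: dist = v0:inf,v1:0,v2:inf,v3:inf,v4:12,v5:inf
step 2: dist = v0:inf,v1:0,v2:inf,v3:inf,v4:12,v5:26
step 3: dist = v0:45,v1:0,v2:inf,v3:inf,v4:12,v5:26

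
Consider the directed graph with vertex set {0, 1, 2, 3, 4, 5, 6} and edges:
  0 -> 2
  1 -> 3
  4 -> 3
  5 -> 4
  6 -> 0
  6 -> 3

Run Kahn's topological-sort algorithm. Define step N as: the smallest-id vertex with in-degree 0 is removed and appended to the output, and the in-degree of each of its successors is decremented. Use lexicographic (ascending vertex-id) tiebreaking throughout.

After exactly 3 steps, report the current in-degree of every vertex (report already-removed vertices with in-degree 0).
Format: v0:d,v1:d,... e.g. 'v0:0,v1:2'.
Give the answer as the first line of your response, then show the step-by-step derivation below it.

v0:1,v1:0,v2:1,v3:1,v4:0,v5:0,v6:0

step 1: output 1; order=[1]; indeg=(1,0,1,2,1,0,0)
step 2: output 5; order=[1,5]; indeg=(1,0,1,2,0,0,0)
step 3: output 4; order=[1,5,4]; indeg=(1,0,1,1,0,0,0)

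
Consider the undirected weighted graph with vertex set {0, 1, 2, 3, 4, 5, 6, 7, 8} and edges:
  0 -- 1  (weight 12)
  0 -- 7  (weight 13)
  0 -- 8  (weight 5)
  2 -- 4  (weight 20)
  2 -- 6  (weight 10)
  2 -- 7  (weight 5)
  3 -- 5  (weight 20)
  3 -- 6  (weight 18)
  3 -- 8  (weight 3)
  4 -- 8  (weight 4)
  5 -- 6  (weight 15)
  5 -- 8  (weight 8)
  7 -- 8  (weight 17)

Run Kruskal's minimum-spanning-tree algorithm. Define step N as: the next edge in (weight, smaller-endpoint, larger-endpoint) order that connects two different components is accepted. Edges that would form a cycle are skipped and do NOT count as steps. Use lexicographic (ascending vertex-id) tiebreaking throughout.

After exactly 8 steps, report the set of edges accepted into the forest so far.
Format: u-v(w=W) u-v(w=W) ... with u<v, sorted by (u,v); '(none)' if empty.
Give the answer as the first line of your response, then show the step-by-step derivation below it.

0-1(w=12) 0-7(w=13) 0-8(w=5) 2-6(w=10) 2-7(w=5) 3-8(w=3) 4-8(w=4) 5-8(w=8)

step 1: add edge 3-8 (w=3); MST = {3-8(w=3)}
step 2: add edge 4-8 (w=4); MST = {3-8(w=3) 4-8(w=4)}
step 3: add edge 0-8 (w=5); MST = {0-8(w=5) 3-8(w=3) 4-8(w=4)}
step 4: add edge 2-7 (w=5); MST = {0-8(w=5) 2-7(w=5) 3-8(w=3) 4-8(w=4)}
step 5: add edge 5-8 (w=8); MST = {0-8(w=5) 2-7(w=5) 3-8(w=3) 4-8(w=4) 5-8(w=8)}
step 6: add edge 2-6 (w=10); MST = {0-8(w=5) 2-6(w=10) 2-7(w=5) 3-8(w=3) 4-8(w=4) 5-8(w=8)}
step 7: add edge 0-1 (w=12); MST = {0-1(w=12) 0-8(w=5) 2-6(w=10) 2-7(w=5) 3-8(w=3) 4-8(w=4) 5-8(w=8)}
step 8: add edge 0-7 (w=13); MST = {0-1(w=12) 0-7(w=13) 0-8(w=5) 2-6(w=10) 2-7(w=5) 3-8(w=3) 4-8(w=4) 5-8(w=8)}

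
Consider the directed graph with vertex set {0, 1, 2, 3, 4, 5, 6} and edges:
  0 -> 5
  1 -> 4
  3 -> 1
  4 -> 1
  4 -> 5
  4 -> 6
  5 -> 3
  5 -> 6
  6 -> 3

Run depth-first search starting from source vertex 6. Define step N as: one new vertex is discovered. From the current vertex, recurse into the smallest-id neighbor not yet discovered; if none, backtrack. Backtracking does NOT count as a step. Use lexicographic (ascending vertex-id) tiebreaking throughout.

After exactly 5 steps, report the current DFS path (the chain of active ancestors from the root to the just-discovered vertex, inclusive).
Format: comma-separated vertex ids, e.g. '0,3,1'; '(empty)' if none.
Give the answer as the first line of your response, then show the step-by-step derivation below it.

6,3,1,4,5

step 1: discover 6; path=6; order=6
step 2: discover 3; path=6>3; order=6,3
step 3: discover 1; path=6>3>1; order=6,3,1
step 4: discover 4; path=6>3>1>4; order=6,3,1,4
step 5: discover 5; path=6>3>1>4>5; order=6,3,1,4,5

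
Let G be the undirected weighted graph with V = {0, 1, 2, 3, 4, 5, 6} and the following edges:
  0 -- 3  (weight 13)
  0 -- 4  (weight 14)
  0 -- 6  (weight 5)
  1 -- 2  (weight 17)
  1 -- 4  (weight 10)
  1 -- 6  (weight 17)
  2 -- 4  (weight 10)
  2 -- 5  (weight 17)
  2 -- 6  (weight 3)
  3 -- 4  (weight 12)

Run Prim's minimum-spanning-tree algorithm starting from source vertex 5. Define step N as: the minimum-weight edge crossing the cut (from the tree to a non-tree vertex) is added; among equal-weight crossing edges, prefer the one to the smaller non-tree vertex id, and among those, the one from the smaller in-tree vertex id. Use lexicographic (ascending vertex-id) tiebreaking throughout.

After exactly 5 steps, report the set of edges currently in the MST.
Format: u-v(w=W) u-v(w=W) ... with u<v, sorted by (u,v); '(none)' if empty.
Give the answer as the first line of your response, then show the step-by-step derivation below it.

0-6(w=5) 1-4(w=10) 2-4(w=10) 2-5(w=17) 2-6(w=3)

step 1: add edge 2-5 (w=17); MST = {2-5(w=17)}
step 2: add edge 2-6 (w=3); MST = {2-5(w=17) 2-6(w=3)}
step 3: add edge 0-6 (w=5); MST = {0-6(w=5) 2-5(w=17) 2-6(w=3)}
step 4: add edge 2-4 (w=10); MST = {0-6(w=5) 2-4(w=10) 2-5(w=17) 2-6(w=3)}
step 5: add edge 1-4 (w=10); MST = {0-6(w=5) 1-4(w=10) 2-4(w=10) 2-5(w=17) 2-6(w=3)}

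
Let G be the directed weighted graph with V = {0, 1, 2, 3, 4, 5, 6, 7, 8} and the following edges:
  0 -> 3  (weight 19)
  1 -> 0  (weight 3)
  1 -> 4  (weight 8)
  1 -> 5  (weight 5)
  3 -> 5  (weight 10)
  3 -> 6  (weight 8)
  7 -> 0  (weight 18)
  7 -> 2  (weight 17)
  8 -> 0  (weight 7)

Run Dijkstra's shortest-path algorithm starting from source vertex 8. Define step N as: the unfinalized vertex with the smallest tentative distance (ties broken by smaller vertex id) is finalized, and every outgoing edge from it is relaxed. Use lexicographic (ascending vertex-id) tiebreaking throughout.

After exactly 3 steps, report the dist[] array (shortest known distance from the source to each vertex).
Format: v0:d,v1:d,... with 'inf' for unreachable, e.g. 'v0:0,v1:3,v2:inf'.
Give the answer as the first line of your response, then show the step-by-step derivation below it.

v0:7,v1:inf,v2:inf,v3:26,v4:inf,v5:36,v6:34,v7:inf,v8:0

step 1: dist = v0:7,v1:inf,v2:inf,v3:inf,v4:inf,v5:inf,v6:inf,v7:inf,v8:0
step 2: dist = v0:7,v1:inf,v2:inf,v3:26,v4:inf,v5:inf,v6:inf,v7:inf,v8:0
step 3: dist = v0:7,v1:inf,v2:inf,v3:26,v4:inf,v5:36,v6:34,v7:inf,v8:0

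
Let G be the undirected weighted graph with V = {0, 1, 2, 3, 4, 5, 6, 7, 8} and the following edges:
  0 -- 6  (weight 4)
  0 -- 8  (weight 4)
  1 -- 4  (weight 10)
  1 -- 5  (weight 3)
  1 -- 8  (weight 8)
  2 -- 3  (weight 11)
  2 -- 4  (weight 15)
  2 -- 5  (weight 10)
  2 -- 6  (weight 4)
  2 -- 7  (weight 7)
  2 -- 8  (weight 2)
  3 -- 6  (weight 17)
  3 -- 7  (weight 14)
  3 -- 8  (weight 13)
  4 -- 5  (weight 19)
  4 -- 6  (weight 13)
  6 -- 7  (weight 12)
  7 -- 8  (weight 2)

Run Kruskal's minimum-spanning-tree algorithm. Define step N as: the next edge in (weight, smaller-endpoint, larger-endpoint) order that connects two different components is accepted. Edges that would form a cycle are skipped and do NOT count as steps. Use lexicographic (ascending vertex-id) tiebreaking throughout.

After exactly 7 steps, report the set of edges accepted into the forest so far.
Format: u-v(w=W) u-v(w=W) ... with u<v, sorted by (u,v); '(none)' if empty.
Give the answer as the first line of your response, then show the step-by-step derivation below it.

0-6(w=4) 0-8(w=4) 1-4(w=10) 1-5(w=3) 1-8(w=8) 2-8(w=2) 7-8(w=2)

step 1: add edge 2-8 (w=2); MST = {2-8(w=2)}
step 2: add edge 7-8 (w=2); MST = {2-8(w=2) 7-8(w=2)}
step 3: add edge 1-5 (w=3); MST = {1-5(w=3) 2-8(w=2) 7-8(w=2)}
step 4: add edge 0-6 (w=4); MST = {0-6(w=4) 1-5(w=3) 2-8(w=2) 7-8(w=2)}
step 5: add edge 0-8 (w=4); MST = {0-6(w=4) 0-8(w=4) 1-5(w=3) 2-8(w=2) 7-8(w=2)}
step 6: add edge 1-8 (w=8); MST = {0-6(w=4) 0-8(w=4) 1-5(w=3) 1-8(w=8) 2-8(w=2) 7-8(w=2)}
step 7: add edge 1-4 (w=10); MST = {0-6(w=4) 0-8(w=4) 1-4(w=10) 1-5(w=3) 1-8(w=8) 2-8(w=2) 7-8(w=2)}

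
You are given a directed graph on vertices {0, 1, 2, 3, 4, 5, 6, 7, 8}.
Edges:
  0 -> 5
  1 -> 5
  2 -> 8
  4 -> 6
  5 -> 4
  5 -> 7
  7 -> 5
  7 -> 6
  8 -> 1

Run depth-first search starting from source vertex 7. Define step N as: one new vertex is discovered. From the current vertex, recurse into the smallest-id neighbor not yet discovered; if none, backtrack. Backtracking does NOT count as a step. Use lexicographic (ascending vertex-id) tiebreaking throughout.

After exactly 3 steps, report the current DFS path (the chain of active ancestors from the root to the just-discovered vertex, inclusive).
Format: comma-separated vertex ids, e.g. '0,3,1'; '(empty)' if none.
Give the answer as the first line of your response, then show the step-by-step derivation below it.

7,5,4

step 1: discover 7; path=7; order=7
step 2: discover 5; path=7>5; order=7,5
step 3: discover 4; path=7>5>4; order=7,5,4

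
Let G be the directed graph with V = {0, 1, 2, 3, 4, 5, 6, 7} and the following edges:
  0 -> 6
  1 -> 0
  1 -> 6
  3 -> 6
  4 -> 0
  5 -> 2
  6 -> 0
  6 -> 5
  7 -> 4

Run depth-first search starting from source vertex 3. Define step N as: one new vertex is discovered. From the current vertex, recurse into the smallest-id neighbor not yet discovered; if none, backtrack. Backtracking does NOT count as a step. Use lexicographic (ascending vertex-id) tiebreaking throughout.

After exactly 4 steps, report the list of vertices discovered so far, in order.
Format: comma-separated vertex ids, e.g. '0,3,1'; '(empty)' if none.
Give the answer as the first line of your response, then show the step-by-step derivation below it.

3,6,0,5

step 1: discover 3; path=3; order=3
step 2: discover 6; path=3>6; order=3,6
step 3: discover 0; path=3>6>0; order=3,6,0
step 4: discover 5; path=3>6>5; order=3,6,0,5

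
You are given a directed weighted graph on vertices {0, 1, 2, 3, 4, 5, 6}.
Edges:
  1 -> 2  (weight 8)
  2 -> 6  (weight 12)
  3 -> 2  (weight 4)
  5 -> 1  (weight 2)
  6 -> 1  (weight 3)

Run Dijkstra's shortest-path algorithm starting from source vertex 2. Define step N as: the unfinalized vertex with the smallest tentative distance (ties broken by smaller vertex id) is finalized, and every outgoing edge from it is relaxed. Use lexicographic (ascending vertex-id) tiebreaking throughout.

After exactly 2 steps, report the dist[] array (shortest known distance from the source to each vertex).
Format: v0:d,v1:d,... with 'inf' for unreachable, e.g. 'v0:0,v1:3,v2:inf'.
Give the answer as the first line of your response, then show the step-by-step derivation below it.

v0:inf,v1:15,v2:0,v3:inf,v4:inf,v5:inf,v6:12

step 1: dist = v0:inf,v1:inf,v2:0,v3:inf,v4:inf,v5:inf,v6:12
step 2: dist = v0:inf,v1:15,v2:0,v3:inf,v4:inf,v5:inf,v6:12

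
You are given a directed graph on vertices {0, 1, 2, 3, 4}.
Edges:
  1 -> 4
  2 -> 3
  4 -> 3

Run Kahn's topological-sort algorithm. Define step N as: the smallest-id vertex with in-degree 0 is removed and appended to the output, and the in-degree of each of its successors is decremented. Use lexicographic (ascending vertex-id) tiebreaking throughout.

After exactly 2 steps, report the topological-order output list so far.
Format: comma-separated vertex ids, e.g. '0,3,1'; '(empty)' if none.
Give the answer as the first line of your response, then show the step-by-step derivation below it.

0,1

step 1: output 0; order=[0]; indeg=(0,0,0,2,1)
step 2: output 1; order=[0,1]; indeg=(0,0,0,2,0)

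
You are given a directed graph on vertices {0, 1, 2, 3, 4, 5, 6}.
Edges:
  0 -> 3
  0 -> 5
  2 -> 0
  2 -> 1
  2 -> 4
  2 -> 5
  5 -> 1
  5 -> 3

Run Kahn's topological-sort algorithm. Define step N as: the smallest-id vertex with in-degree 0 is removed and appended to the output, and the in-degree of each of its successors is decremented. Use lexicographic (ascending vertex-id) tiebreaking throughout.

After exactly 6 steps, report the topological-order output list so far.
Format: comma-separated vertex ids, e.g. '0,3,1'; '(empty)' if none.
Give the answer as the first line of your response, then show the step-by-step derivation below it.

2,0,4,5,1,3

step 1: output 2; order=[2]; indeg=(0,1,0,2,0,1,0)
step 2: output 0; order=[2,0]; indeg=(0,1,0,1,0,0,0)
step 3: output 4; order=[2,0,4]; indeg=(0,1,0,1,0,0,0)
step 4: output 5; order=[2,0,4,5]; indeg=(0,0,0,0,0,0,0)
step 5: output 1; order=[2,0,4,5,1]; indeg=(0,0,0,0,0,0,0)
step 6: output 3; order=[2,0,4,5,1,3]; indeg=(0,0,0,0,0,0,0)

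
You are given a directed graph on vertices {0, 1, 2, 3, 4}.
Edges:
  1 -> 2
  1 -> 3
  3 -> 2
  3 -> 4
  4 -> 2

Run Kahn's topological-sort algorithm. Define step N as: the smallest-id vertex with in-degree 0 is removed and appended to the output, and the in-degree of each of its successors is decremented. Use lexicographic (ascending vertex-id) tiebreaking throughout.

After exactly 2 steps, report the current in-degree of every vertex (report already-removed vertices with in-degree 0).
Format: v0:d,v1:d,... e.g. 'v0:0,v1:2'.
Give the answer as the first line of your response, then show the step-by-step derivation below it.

v0:0,v1:0,v2:2,v3:0,v4:1

step 1: output 0; order=[0]; indeg=(0,0,3,1,1)
step 2: output 1; order=[0,1]; indeg=(0,0,2,0,1)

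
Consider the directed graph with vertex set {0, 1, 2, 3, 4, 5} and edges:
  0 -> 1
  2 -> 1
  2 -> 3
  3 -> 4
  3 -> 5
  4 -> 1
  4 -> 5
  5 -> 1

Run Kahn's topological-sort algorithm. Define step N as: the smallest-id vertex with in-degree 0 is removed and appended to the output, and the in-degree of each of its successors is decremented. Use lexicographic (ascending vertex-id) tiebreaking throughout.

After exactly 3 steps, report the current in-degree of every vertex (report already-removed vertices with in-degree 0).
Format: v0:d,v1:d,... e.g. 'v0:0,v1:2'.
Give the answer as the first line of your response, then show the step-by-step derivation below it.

v0:0,v1:2,v2:0,v3:0,v4:0,v5:1

step 1: output 0; order=[0]; indeg=(0,3,0,1,1,2)
step 2: output 2; order=[0,2]; indeg=(0,2,0,0,1,2)
step 3: output 3; order=[0,2,3]; indeg=(0,2,0,0,0,1)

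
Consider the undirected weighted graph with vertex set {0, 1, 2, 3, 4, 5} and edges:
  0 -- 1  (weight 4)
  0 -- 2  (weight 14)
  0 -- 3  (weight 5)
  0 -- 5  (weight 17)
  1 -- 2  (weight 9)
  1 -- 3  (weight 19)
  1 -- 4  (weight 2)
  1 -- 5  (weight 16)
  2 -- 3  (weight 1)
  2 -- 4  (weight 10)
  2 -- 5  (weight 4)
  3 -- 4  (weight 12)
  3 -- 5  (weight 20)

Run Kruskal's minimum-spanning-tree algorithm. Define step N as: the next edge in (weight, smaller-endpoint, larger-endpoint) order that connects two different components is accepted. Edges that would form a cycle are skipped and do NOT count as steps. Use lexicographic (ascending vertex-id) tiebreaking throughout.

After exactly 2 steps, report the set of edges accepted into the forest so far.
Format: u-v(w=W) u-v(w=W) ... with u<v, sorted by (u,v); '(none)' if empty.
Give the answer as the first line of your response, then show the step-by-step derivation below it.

1-4(w=2) 2-3(w=1)

step 1: add edge 2-3 (w=1); MST = {2-3(w=1)}
step 2: add edge 1-4 (w=2); MST = {1-4(w=2) 2-3(w=1)}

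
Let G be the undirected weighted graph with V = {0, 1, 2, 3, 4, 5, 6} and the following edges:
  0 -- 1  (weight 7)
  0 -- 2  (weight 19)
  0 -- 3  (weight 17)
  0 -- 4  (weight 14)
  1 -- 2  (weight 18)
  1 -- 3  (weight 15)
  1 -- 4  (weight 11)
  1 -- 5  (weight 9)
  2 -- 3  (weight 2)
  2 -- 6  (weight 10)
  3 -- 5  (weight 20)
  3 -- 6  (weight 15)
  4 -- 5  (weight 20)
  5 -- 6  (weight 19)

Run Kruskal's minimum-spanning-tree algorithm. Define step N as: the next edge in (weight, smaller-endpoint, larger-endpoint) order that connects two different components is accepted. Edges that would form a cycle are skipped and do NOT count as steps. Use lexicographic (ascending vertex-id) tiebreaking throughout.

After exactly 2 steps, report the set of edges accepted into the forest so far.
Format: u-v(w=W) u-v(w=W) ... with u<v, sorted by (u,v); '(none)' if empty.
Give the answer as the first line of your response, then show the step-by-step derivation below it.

0-1(w=7) 2-3(w=2)

step 1: add edge 2-3 (w=2); MST = {2-3(w=2)}
step 2: add edge 0-1 (w=7); MST = {0-1(w=7) 2-3(w=2)}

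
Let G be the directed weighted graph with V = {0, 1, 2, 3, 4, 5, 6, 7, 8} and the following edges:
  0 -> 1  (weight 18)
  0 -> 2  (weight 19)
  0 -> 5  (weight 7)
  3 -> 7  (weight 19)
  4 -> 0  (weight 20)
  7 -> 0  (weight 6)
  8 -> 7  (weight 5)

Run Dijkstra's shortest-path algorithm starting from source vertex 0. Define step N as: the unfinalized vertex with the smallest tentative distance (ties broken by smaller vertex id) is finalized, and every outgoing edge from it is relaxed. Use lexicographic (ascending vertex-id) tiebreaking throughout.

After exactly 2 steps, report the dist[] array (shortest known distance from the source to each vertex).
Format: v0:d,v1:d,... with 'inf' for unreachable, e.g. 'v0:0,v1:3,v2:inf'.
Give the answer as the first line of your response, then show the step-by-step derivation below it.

v0:0,v1:18,v2:19,v3:inf,v4:inf,v5:7,v6:inf,v7:inf,v8:inf

step 1: dist = v0:0,v1:18,v2:19,v3:inf,v4:inf,v5:7,v6:inf,v7:inf,v8:inf
step 2: dist = v0:0,v1:18,v2:19,v3:inf,v4:inf,v5:7,v6:inf,v7:inf,v8:inf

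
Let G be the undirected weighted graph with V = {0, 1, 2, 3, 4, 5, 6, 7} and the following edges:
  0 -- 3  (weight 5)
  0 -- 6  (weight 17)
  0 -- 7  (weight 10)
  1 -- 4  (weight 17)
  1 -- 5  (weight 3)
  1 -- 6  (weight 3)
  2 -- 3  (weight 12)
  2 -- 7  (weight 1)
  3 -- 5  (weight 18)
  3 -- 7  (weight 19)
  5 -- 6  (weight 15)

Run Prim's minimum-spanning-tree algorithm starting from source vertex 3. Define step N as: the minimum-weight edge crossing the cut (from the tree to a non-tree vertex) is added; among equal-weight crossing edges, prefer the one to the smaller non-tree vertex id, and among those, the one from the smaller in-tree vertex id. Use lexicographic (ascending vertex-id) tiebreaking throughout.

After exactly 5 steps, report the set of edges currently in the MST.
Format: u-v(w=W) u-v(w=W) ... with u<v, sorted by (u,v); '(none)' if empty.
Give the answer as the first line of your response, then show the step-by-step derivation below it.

0-3(w=5) 0-6(w=17) 0-7(w=10) 1-6(w=3) 2-7(w=1)

step 1: add edge 0-3 (w=5); MST = {0-3(w=5)}
step 2: add edge 0-7 (w=10); MST = {0-3(w=5) 0-7(w=10)}
step 3: add edge 2-7 (w=1); MST = {0-3(w=5) 0-7(w=10) 2-7(w=1)}
step 4: add edge 0-6 (w=17); MST = {0-3(w=5) 0-6(w=17) 0-7(w=10) 2-7(w=1)}
step 5: add edge 1-6 (w=3); MST = {0-3(w=5) 0-6(w=17) 0-7(w=10) 1-6(w=3) 2-7(w=1)}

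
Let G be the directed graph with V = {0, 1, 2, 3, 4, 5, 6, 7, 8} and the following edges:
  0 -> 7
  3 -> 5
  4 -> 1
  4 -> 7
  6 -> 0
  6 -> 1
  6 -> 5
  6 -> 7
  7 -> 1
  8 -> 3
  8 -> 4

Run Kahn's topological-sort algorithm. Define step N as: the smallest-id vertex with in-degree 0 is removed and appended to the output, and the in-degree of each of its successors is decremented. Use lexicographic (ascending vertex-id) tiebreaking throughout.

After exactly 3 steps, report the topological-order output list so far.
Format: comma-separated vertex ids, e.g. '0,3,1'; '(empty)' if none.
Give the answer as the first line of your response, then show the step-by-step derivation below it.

2,6,0

step 1: output 2; order=[2]; indeg=(1,3,0,1,1,2,0,3,0)
step 2: output 6; order=[2,6]; indeg=(0,2,0,1,1,1,0,2,0)
step 3: output 0; order=[2,6,0]; indeg=(0,2,0,1,1,1,0,1,0)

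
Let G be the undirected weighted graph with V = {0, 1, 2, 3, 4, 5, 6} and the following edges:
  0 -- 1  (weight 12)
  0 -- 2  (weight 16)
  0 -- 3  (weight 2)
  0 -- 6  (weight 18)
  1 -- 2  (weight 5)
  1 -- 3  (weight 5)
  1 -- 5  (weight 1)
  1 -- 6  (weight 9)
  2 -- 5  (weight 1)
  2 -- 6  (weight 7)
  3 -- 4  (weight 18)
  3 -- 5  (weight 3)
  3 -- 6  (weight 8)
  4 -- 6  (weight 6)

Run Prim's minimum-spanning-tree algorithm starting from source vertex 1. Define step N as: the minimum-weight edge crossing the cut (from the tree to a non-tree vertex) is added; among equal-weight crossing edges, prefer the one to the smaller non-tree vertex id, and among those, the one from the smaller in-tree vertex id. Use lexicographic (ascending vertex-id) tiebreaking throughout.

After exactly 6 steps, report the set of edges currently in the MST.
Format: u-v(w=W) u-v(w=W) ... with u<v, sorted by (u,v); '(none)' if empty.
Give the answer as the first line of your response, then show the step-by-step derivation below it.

0-3(w=2) 1-5(w=1) 2-5(w=1) 2-6(w=7) 3-5(w=3) 4-6(w=6)

step 1: add edge 1-5 (w=1); MST = {1-5(w=1)}
step 2: add edge 2-5 (w=1); MST = {1-5(w=1) 2-5(w=1)}
step 3: add edge 3-5 (w=3); MST = {1-5(w=1) 2-5(w=1) 3-5(w=3)}
step 4: add edge 0-3 (w=2); MST = {0-3(w=2) 1-5(w=1) 2-5(w=1) 3-5(w=3)}
step 5: add edge 2-6 (w=7); MST = {0-3(w=2) 1-5(w=1) 2-5(w=1) 2-6(w=7) 3-5(w=3)}
step 6: add edge 4-6 (w=6); MST = {0-3(w=2) 1-5(w=1) 2-5(w=1) 2-6(w=7) 3-5(w=3) 4-6(w=6)}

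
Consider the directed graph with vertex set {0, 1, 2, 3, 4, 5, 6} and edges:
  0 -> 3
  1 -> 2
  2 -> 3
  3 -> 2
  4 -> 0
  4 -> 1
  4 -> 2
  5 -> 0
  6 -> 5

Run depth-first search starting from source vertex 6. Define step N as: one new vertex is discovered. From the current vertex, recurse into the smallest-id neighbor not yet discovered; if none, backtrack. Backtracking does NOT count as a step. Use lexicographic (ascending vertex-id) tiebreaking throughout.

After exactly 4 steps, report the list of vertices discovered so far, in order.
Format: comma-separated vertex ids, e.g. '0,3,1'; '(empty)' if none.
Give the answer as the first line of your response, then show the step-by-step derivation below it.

6,5,0,3

step 1: discover 6; path=6; order=6
step 2: discover 5; path=6>5; order=6,5
step 3: discover 0; path=6>5>0; order=6,5,0
step 4: discover 3; path=6>5>0>3; order=6,5,0,3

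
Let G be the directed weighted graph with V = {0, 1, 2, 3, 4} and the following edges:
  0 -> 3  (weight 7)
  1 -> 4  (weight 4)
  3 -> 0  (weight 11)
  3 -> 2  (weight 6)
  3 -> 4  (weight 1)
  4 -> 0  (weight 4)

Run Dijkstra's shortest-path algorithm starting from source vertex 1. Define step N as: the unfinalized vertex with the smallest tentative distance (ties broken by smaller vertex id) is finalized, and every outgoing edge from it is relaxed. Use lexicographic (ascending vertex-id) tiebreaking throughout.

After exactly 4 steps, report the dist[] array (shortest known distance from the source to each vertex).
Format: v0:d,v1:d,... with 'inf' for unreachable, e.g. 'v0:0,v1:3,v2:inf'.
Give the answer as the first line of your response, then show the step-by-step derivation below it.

v0:8,v1:0,v2:21,v3:15,v4:4

step 1: dist = v0:inf,v1:0,v2:inf,v3:inf,v4:4
step 2: dist = v0:8,v1:0,v2:inf,v3:inf,v4:4
step 3: dist = v0:8,v1:0,v2:inf,v3:15,v4:4
step 4: dist = v0:8,v1:0,v2:21,v3:15,v4:4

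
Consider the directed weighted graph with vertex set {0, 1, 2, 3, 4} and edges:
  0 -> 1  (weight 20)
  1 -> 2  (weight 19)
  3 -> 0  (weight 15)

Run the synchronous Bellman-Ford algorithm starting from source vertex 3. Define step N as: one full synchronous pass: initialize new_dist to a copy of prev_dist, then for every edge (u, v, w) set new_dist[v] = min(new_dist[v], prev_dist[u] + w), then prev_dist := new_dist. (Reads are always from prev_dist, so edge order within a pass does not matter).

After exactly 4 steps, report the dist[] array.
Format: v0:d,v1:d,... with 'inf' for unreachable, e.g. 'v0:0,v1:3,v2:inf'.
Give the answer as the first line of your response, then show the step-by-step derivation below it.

v0:15,v1:35,v2:54,v3:0,v4:inf

step 1: dist = v0:15,v1:inf,v2:inf,v3:0,v4:inf
step 2: dist = v0:15,v1:35,v2:inf,v3:0,v4:inf
step 3: dist = v0:15,v1:35,v2:54,v3:0,v4:inf
step 4: dist = v0:15,v1:35,v2:54,v3:0,v4:inf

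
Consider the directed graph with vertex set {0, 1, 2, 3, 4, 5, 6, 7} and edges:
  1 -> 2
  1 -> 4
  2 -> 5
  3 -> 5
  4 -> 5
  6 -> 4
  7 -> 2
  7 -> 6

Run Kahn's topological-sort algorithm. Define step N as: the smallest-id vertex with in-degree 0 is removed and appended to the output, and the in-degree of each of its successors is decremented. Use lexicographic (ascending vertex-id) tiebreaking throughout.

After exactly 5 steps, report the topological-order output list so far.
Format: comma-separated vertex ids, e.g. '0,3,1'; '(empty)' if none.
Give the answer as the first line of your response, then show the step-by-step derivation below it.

0,1,3,7,2

step 1: output 0; order=[0]; indeg=(0,0,2,0,2,3,1,0)
step 2: output 1; order=[0,1]; indeg=(0,0,1,0,1,3,1,0)
step 3: output 3; order=[0,1,3]; indeg=(0,0,1,0,1,2,1,0)
step 4: output 7; order=[0,1,3,7]; indeg=(0,0,0,0,1,2,0,0)
step 5: output 2; order=[0,1,3,7,2]; indeg=(0,0,0,0,1,1,0,0)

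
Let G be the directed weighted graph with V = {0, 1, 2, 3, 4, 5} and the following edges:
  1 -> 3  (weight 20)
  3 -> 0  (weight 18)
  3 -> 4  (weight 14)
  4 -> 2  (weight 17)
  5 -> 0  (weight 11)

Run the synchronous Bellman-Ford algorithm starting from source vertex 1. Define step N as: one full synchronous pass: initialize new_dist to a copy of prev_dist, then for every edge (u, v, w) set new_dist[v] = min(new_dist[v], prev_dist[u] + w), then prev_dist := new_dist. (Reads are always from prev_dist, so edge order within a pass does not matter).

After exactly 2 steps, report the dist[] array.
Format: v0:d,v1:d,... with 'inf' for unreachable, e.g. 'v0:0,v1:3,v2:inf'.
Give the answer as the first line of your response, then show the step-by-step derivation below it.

v0:38,v1:0,v2:inf,v3:20,v4:34,v5:inf

step 1: dist = v0:inf,v1:0,v2:inf,v3:20,v4:inf,v5:inf
step 2: dist = v0:38,v1:0,v2:inf,v3:20,v4:34,v5:inf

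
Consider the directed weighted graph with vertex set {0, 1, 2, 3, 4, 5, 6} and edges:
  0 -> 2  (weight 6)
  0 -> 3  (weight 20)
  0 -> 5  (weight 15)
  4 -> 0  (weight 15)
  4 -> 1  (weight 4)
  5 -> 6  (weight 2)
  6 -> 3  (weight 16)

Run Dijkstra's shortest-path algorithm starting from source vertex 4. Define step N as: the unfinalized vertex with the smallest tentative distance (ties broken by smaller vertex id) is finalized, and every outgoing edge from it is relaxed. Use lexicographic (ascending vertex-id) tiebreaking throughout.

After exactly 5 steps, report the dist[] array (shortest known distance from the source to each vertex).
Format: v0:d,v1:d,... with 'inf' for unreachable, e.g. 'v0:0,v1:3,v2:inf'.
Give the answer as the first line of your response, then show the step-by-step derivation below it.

v0:15,v1:4,v2:21,v3:35,v4:0,v5:30,v6:32

step 1: dist = v0:15,v1:4,v2:inf,v3:inf,v4:0,v5:inf,v6:inf
step 2: dist = v0:15,v1:4,v2:inf,v3:inf,v4:0,v5:inf,v6:inf
step 3: dist = v0:15,v1:4,v2:21,v3:35,v4:0,v5:30,v6:inf
step 4: dist = v0:15,v1:4,v2:21,v3:35,v4:0,v5:30,v6:inf
step 5: dist = v0:15,v1:4,v2:21,v3:35,v4:0,v5:30,v6:32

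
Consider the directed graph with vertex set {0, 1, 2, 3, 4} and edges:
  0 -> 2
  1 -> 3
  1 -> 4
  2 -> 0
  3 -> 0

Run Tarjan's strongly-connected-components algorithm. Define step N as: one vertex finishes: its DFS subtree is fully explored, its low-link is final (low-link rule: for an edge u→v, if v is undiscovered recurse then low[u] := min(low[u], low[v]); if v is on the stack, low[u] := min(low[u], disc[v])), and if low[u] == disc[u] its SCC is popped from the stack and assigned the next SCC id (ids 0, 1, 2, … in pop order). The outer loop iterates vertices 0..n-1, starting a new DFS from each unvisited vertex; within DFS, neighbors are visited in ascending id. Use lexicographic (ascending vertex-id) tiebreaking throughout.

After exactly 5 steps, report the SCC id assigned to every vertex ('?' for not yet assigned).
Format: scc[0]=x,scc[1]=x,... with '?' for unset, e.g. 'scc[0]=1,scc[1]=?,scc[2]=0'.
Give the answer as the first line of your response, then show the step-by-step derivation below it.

scc[0]=0,scc[1]=3,scc[2]=0,scc[3]=1,scc[4]=2

step 1: low=(low[0]=0,low[1]=?,low[2]=0,low[3]=?,low[4]=?); scc=(scc[0]=?,scc[1]=?,scc[2]=?,scc[3]=?,scc[4]=?)
step 2: low=(low[0]=0,low[1]=?,low[2]=0,low[3]=?,low[4]=?); scc=(scc[0]=0,scc[1]=?,scc[2]=0,scc[3]=?,scc[4]=?)
step 3: low=(low[0]=0,low[1]=2,low[2]=0,low[3]=3,low[4]=?); scc=(scc[0]=0,scc[1]=?,scc[2]=0,scc[3]=1,scc[4]=?)
step 4: low=(low[0]=0,low[1]=2,low[2]=0,low[3]=3,low[4]=4); scc=(scc[0]=0,scc[1]=?,scc[2]=0,scc[3]=1,scc[4]=2)
step 5: low=(low[0]=0,low[1]=2,low[2]=0,low[3]=3,low[4]=4); scc=(scc[0]=0,scc[1]=3,scc[2]=0,scc[3]=1,scc[4]=2)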